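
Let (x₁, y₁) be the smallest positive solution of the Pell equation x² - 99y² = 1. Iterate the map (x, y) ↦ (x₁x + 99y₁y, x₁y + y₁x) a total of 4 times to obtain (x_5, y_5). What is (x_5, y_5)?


Step 1: Find the fundamental solution (x₁, y₁) of x² - 99y² = 1.
  Expand √99 as a continued fraction. a₀ = ⌊√99⌋ = 9; iterate m_{k+1} = d_k·a_k − m_k, d_{k+1} = (99 − m_{k+1}²)/d_k, a_{k+1} = ⌊(a₀ + m_{k+1})/d_{k+1}⌋ (starting m₀ = 0, d₀ = 1), with convergents p_k = a_k·p_{k-1} + p_{k-2}, q_k = a_k·q_{k-1} + q_{k-2} (p₋₁ = 1, q₋₁ = 0):
  k = 0: a₀ = 9; p₀/q₀ = 9/1; p₀² − 99·q₀² = 81 − 99 = -18.
  k = 1: m = 9, d = 18, a = ⌊(9 + 9)/18⌋ = 1; p/q = (1·9 + 1)/(1·1 + 0) = 10/1; p² − 99·q² = 100 − 99 = 1.
  The first convergent with p² − 99·q² = 1 gives the fundamental solution (x₁, y₁) = (10, 1).
Step 2: Apply the recurrence (x_{n+1}, y_{n+1}) = (x₁x_n + 99y₁y_n, x₁y_n + y₁x_n) repeatedly.
  From (x_1, y_1) = (10, 1): x_2 = 10·10 + 99·1·1 = 199; y_2 = 10·1 + 1·10 = 20.
  From (x_2, y_2) = (199, 20): x_3 = 10·199 + 99·1·20 = 3970; y_3 = 10·20 + 1·199 = 399.
  From (x_3, y_3) = (3970, 399): x_4 = 10·3970 + 99·1·399 = 79201; y_4 = 10·399 + 1·3970 = 7960.
  From (x_4, y_4) = (79201, 7960): x_5 = 10·79201 + 99·1·7960 = 1580050; y_5 = 10·7960 + 1·79201 = 158801.
Step 3: Verify x_5² - 99·y_5² = 2496558002500 - 2496558002499 = 1 (should be 1). ✓

(x_1, y_1) = (10, 1); (x_5, y_5) = (1580050, 158801).


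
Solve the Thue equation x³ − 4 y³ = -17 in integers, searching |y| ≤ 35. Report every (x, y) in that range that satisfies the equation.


The equation is x³ - 4y³ = -17. For fixed y, x³ = 4·y³ − 17, so a solution requires the RHS to be a perfect cube.
Strategy: iterate y from -35 to 35, compute RHS = 4·y³ − 17, and check whether it is a (positive or negative) perfect cube.
Check small values of y:
  y = 0: RHS = -17 is not a perfect cube.
  y = 1: RHS = -13 is not a perfect cube.
  y = -1: RHS = -21 is not a perfect cube.
  y = 2: RHS = 15 is not a perfect cube.
  y = -2: RHS = -49 is not a perfect cube.
  y = 3: RHS = 91 is not a perfect cube.
  y = -3: RHS = -125 = (-5)³ ⇒ x = -5 works.
Continuing the search up to |y| = 35 finds no further solutions beyond those listed.
Collected solutions: (-5, -3).

Solutions (with |y| ≤ 35): (-5, -3).


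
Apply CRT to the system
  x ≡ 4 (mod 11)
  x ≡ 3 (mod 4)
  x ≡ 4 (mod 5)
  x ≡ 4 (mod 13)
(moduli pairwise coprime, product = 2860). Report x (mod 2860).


Product of moduli M = 11 · 4 · 5 · 13 = 2860.
Merge one congruence at a time:
  Start: x ≡ 4 (mod 11).
  Combine with x ≡ 3 (mod 4); new modulus lcm = 44.
    Write x = 4 + 11·t and substitute into x ≡ 3 (mod 4): 11·t ≡ 3 − 4 = -1 (mod 4).
    Reduce coefficients mod 4: 3·t ≡ 3 (mod 4).
    The inverse of 3 mod 4 is 3 (since 3·3 = 9 = 2·4 + 1), so t ≡ 3·3 = 9 ≡ 1 (mod 4).
    Then x = 4 + 11·1 = 15, valid modulo lcm(11, 4) = 44: x ≡ 15 (mod 44).
  Combine with x ≡ 4 (mod 5); new modulus lcm = 220.
    Write x = 15 + 44·t and substitute into x ≡ 4 (mod 5): 44·t ≡ 4 − 15 = -11 (mod 5).
    Reduce coefficients mod 5: 4·t ≡ 4 (mod 5).
    The inverse of 4 mod 5 is 4 (since 4·4 = 16 = 3·5 + 1), so t ≡ 4·4 = 16 ≡ 1 (mod 5).
    Then x = 15 + 44·1 = 59, valid modulo lcm(44, 5) = 220: x ≡ 59 (mod 220).
  Combine with x ≡ 4 (mod 13); new modulus lcm = 2860.
    Write x = 59 + 220·t and substitute into x ≡ 4 (mod 13): 220·t ≡ 4 − 59 = -55 (mod 13).
    Reduce coefficients mod 13: 12·t ≡ 10 (mod 13).
    The inverse of 12 mod 13 is 12 (since 12·12 = 144 = 11·13 + 1), so t ≡ 12·10 = 120 ≡ 3 (mod 13).
    Then x = 59 + 220·3 = 719, valid modulo lcm(220, 13) = 2860: x ≡ 719 (mod 2860).
Verify against each original: 719 mod 11 = 4, 719 mod 4 = 3, 719 mod 5 = 4, 719 mod 13 = 4.

x ≡ 719 (mod 2860).


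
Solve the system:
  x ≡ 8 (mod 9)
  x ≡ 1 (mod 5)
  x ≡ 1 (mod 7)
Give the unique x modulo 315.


Moduli 9, 5, 7 are pairwise coprime; by CRT there is a unique solution modulo M = 9 · 5 · 7 = 315.
Solve pairwise, accumulating the modulus:
  Start with x ≡ 8 (mod 9).
  Combine with x ≡ 1 (mod 5): since gcd(9, 5) = 1, we get a unique residue mod 45.
    Write x = 8 + 9·t and substitute into x ≡ 1 (mod 5): 9·t ≡ 1 − 8 = -7 (mod 5).
    Reduce coefficients mod 5: 4·t ≡ 3 (mod 5).
    The inverse of 4 mod 5 is 4 (since 4·4 = 16 = 3·5 + 1), so t ≡ 4·3 = 12 ≡ 2 (mod 5).
    Then x = 8 + 9·2 = 26, valid modulo lcm(9, 5) = 45: x ≡ 26 (mod 45).
  Combine with x ≡ 1 (mod 7): since gcd(45, 7) = 1, we get a unique residue mod 315.
    Write x = 26 + 45·t and substitute into x ≡ 1 (mod 7): 45·t ≡ 1 − 26 = -25 (mod 7).
    Reduce coefficients mod 7: 3·t ≡ 3 (mod 7).
    The inverse of 3 mod 7 is 5 (since 3·5 = 15 = 2·7 + 1), so t ≡ 5·3 = 15 ≡ 1 (mod 7).
    Then x = 26 + 45·1 = 71, valid modulo lcm(45, 7) = 315: x ≡ 71 (mod 315).
Verify: 71 mod 9 = 8 ✓, 71 mod 5 = 1 ✓, 71 mod 7 = 1 ✓.

x ≡ 71 (mod 315).


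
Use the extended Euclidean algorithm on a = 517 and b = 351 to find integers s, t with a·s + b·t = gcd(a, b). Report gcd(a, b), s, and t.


Euclidean algorithm on (517, 351) — divide until remainder is 0:
  517 = 1 · 351 + 166
  351 = 2 · 166 + 19
  166 = 8 · 19 + 14
  19 = 1 · 14 + 5
  14 = 2 · 5 + 4
  5 = 1 · 4 + 1
  4 = 4 · 1 + 0
gcd(517, 351) = 1.
Track Bezout coefficients alongside the remainders: start with r₀ = 517 = a·1 + b·0 (s = 1, t = 0) and r₁ = 351 = a·0 + b·1 (s = 0, t = 1); each new remainder r_{k+1} = r_{k-1} − q_k·r_k inherits s_{k+1} = s_{k-1} − q_k·s_k, t_{k+1} = t_{k-1} − q_k·t_k, so r_k = a·s_k + b·t_k at every step:
  q = 1: r = 166, s = 1 − 1·0 = 1, t = 0 − 1·1 = -1  (check: 517·1 + 351·(-1) = 166)
  q = 2: r = 19, s = 0 − 2·1 = -2, t = 1 − 2·(-1) = 3  (check: 517·(-2) + 351·3 = 19)
  q = 8: r = 14, s = 1 − 8·(-2) = 17, t = -1 − 8·3 = -25  (check: 517·17 + 351·(-25) = 14)
  q = 1: r = 5, s = -2 − 1·17 = -19, t = 3 − 1·(-25) = 28  (check: 517·(-19) + 351·28 = 5)
  q = 2: r = 4, s = 17 − 2·(-19) = 55, t = -25 − 2·28 = -81  (check: 517·55 + 351·(-81) = 4)
  q = 1: r = 1, s = -19 − 1·55 = -74, t = 28 − 1·(-81) = 109  (check: 517·(-74) + 351·109 = 1)
The row with r = 1 (the gcd) gives the Bezout coefficients s = -74, t = 109.
Result: 517 · (-74) + 351 · (109) = 1.

gcd(517, 351) = 1; s = -74, t = 109 (check: 517·(-74) + 351·109 = 1).


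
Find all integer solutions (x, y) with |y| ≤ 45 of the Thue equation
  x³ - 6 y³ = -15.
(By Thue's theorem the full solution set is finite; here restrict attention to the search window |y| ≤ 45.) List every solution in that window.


The equation is x³ - 6y³ = -15. For fixed y, x³ = 6·y³ − 15, so a solution requires the RHS to be a perfect cube.
Strategy: iterate y from -45 to 45, compute RHS = 6·y³ − 15, and check whether it is a (positive or negative) perfect cube.
Check small values of y:
  y = 0: RHS = -15 is not a perfect cube.
  y = 1: RHS = -9 is not a perfect cube.
  y = -1: RHS = -21 is not a perfect cube.
  y = 2: RHS = 33 is not a perfect cube.
  y = -2: RHS = -63 is not a perfect cube.
  y = 3: RHS = 147 is not a perfect cube.
  y = -3: RHS = -177 is not a perfect cube.
Continuing the search up to |y| = 45 finds no solutions either.
No (x, y) in the scanned range satisfies the equation.

No integer solutions with |y| ≤ 45.


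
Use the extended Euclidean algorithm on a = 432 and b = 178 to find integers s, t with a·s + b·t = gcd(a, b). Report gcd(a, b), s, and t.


Euclidean algorithm on (432, 178) — divide until remainder is 0:
  432 = 2 · 178 + 76
  178 = 2 · 76 + 26
  76 = 2 · 26 + 24
  26 = 1 · 24 + 2
  24 = 12 · 2 + 0
gcd(432, 178) = 2.
Track Bezout coefficients alongside the remainders: start with r₀ = 432 = a·1 + b·0 (s = 1, t = 0) and r₁ = 178 = a·0 + b·1 (s = 0, t = 1); each new remainder r_{k+1} = r_{k-1} − q_k·r_k inherits s_{k+1} = s_{k-1} − q_k·s_k, t_{k+1} = t_{k-1} − q_k·t_k, so r_k = a·s_k + b·t_k at every step:
  q = 2: r = 76, s = 1 − 2·0 = 1, t = 0 − 2·1 = -2  (check: 432·1 + 178·(-2) = 76)
  q = 2: r = 26, s = 0 − 2·1 = -2, t = 1 − 2·(-2) = 5  (check: 432·(-2) + 178·5 = 26)
  q = 2: r = 24, s = 1 − 2·(-2) = 5, t = -2 − 2·5 = -12  (check: 432·5 + 178·(-12) = 24)
  q = 1: r = 2, s = -2 − 1·5 = -7, t = 5 − 1·(-12) = 17  (check: 432·(-7) + 178·17 = 2)
The row with r = 2 (the gcd) gives the Bezout coefficients s = -7, t = 17.
Result: 432 · (-7) + 178 · (17) = 2.

gcd(432, 178) = 2; s = -7, t = 17 (check: 432·(-7) + 178·17 = 2).


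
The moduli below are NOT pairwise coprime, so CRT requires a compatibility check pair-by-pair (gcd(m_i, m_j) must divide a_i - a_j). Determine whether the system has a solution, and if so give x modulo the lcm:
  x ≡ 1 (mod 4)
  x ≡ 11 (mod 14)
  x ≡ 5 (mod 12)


Moduli 4, 14, 12 are not pairwise coprime, so CRT works modulo lcm(m_i) when all pairwise compatibility conditions hold.
Pairwise compatibility: gcd(m_i, m_j) must divide a_i - a_j for every pair.
Merge one congruence at a time:
  Start: x ≡ 1 (mod 4).
  Combine with x ≡ 11 (mod 14): gcd(4, 14) = 2; 11 - 1 = 10, which IS divisible by 2, so compatible.
    Write x = 1 + 4·t and substitute into x ≡ 11 (mod 14): 4·t ≡ 11 − 1 = 10 (mod 14).
    Divide the congruence (and modulus) by g = 2: 2·t ≡ 5 (mod 7).
    The inverse of 2 mod 7 is 4 (since 2·4 = 8 = 1·7 + 1), so t ≡ 4·5 = 20 ≡ 6 (mod 7).
    Then x = 1 + 4·6 = 25, valid modulo lcm(4, 14) = 28: x ≡ 25 (mod 28).
  Combine with x ≡ 5 (mod 12): gcd(28, 12) = 4; 5 - 25 = -20, which IS divisible by 4, so compatible.
    Write x = 25 + 28·t and substitute into x ≡ 5 (mod 12): 28·t ≡ 5 − 25 = -20 (mod 12).
    Divide the congruence (and modulus) by g = 4: 7·t ≡ -5 (mod 3).
    Reduce coefficients mod 3: 1·t ≡ 1 (mod 3).
    So t ≡ 1 (mod 3).
    Then x = 25 + 28·1 = 53, valid modulo lcm(28, 12) = 84: x ≡ 53 (mod 84).
Verify: 53 mod 4 = 1, 53 mod 14 = 11, 53 mod 12 = 5.

x ≡ 53 (mod 84).


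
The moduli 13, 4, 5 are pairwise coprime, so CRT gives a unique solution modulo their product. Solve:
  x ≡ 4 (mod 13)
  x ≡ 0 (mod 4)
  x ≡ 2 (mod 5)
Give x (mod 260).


Moduli 13, 4, 5 are pairwise coprime; by CRT there is a unique solution modulo M = 13 · 4 · 5 = 260.
Solve pairwise, accumulating the modulus:
  Start with x ≡ 4 (mod 13).
  Combine with x ≡ 0 (mod 4): since gcd(13, 4) = 1, we get a unique residue mod 52.
    Write x = 4 + 13·t and substitute into x ≡ 0 (mod 4): 13·t ≡ 0 − 4 = -4 (mod 4).
    Reduce coefficients mod 4: 1·t ≡ 0 (mod 4).
    So t ≡ 0 (mod 4).
    Then x = 4 + 13·0 = 4, valid modulo lcm(13, 4) = 52: x ≡ 4 (mod 52).
  Combine with x ≡ 2 (mod 5): since gcd(52, 5) = 1, we get a unique residue mod 260.
    Write x = 4 + 52·t and substitute into x ≡ 2 (mod 5): 52·t ≡ 2 − 4 = -2 (mod 5).
    Reduce coefficients mod 5: 2·t ≡ 3 (mod 5).
    The inverse of 2 mod 5 is 3 (since 2·3 = 6 = 1·5 + 1), so t ≡ 3·3 = 9 ≡ 4 (mod 5).
    Then x = 4 + 52·4 = 212, valid modulo lcm(52, 5) = 260: x ≡ 212 (mod 260).
Verify: 212 mod 13 = 4 ✓, 212 mod 4 = 0 ✓, 212 mod 5 = 2 ✓.

x ≡ 212 (mod 260).


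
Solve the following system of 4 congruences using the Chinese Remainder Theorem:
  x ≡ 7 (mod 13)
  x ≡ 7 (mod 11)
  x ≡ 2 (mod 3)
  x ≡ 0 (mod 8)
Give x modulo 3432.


Product of moduli M = 13 · 11 · 3 · 8 = 3432.
Merge one congruence at a time:
  Start: x ≡ 7 (mod 13).
  Combine with x ≡ 7 (mod 11); new modulus lcm = 143.
    Write x = 7 + 13·t and substitute into x ≡ 7 (mod 11): 13·t ≡ 7 − 7 = 0 (mod 11).
    Reduce coefficients mod 11: 2·t ≡ 0 (mod 11).
    The inverse of 2 mod 11 is 6 (since 2·6 = 12 = 1·11 + 1), so t ≡ 6·0 = 0 ≡ 0 (mod 11).
    Then x = 7 + 13·0 = 7, valid modulo lcm(13, 11) = 143: x ≡ 7 (mod 143).
  Combine with x ≡ 2 (mod 3); new modulus lcm = 429.
    Write x = 7 + 143·t and substitute into x ≡ 2 (mod 3): 143·t ≡ 2 − 7 = -5 (mod 3).
    Reduce coefficients mod 3: 2·t ≡ 1 (mod 3).
    The inverse of 2 mod 3 is 2 (since 2·2 = 4 = 1·3 + 1), so t ≡ 2·1 = 2 ≡ 2 (mod 3).
    Then x = 7 + 143·2 = 293, valid modulo lcm(143, 3) = 429: x ≡ 293 (mod 429).
  Combine with x ≡ 0 (mod 8); new modulus lcm = 3432.
    Write x = 293 + 429·t and substitute into x ≡ 0 (mod 8): 429·t ≡ 0 − 293 = -293 (mod 8).
    Reduce coefficients mod 8: 5·t ≡ 3 (mod 8).
    The inverse of 5 mod 8 is 5 (since 5·5 = 25 = 3·8 + 1), so t ≡ 5·3 = 15 ≡ 7 (mod 8).
    Then x = 293 + 429·7 = 3296, valid modulo lcm(429, 8) = 3432: x ≡ 3296 (mod 3432).
Verify against each original: 3296 mod 13 = 7, 3296 mod 11 = 7, 3296 mod 3 = 2, 3296 mod 8 = 0.

x ≡ 3296 (mod 3432).


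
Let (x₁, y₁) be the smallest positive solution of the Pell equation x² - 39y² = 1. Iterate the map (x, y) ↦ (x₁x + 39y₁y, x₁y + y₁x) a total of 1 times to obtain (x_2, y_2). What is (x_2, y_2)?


Step 1: Find the fundamental solution (x₁, y₁) of x² - 39y² = 1.
  Expand √39 as a continued fraction. a₀ = ⌊√39⌋ = 6; iterate m_{k+1} = d_k·a_k − m_k, d_{k+1} = (39 − m_{k+1}²)/d_k, a_{k+1} = ⌊(a₀ + m_{k+1})/d_{k+1}⌋ (starting m₀ = 0, d₀ = 1), with convergents p_k = a_k·p_{k-1} + p_{k-2}, q_k = a_k·q_{k-1} + q_{k-2} (p₋₁ = 1, q₋₁ = 0):
  k = 0: a₀ = 6; p₀/q₀ = 6/1; p₀² − 39·q₀² = 36 − 39 = -3.
  k = 1: m = 6, d = 3, a = ⌊(6 + 6)/3⌋ = 4; p/q = (4·6 + 1)/(4·1 + 0) = 25/4; p² − 39·q² = 625 − 624 = 1.
  The first convergent with p² − 39·q² = 1 gives the fundamental solution (x₁, y₁) = (25, 4).
Step 2: Apply the recurrence (x_{n+1}, y_{n+1}) = (x₁x_n + 39y₁y_n, x₁y_n + y₁x_n) repeatedly.
  From (x_1, y_1) = (25, 4): x_2 = 25·25 + 39·4·4 = 1249; y_2 = 25·4 + 4·25 = 200.
Step 3: Verify x_2² - 39·y_2² = 1560001 - 1560000 = 1 (should be 1). ✓

(x_1, y_1) = (25, 4); (x_2, y_2) = (1249, 200).


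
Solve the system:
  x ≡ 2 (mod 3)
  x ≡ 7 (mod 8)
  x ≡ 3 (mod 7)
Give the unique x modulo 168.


Moduli 3, 8, 7 are pairwise coprime; by CRT there is a unique solution modulo M = 3 · 8 · 7 = 168.
Solve pairwise, accumulating the modulus:
  Start with x ≡ 2 (mod 3).
  Combine with x ≡ 7 (mod 8): since gcd(3, 8) = 1, we get a unique residue mod 24.
    Write x = 2 + 3·t and substitute into x ≡ 7 (mod 8): 3·t ≡ 7 − 2 = 5 (mod 8).
    The inverse of 3 mod 8 is 3 (since 3·3 = 9 = 1·8 + 1), so t ≡ 3·5 = 15 ≡ 7 (mod 8).
    Then x = 2 + 3·7 = 23, valid modulo lcm(3, 8) = 24: x ≡ 23 (mod 24).
  Combine with x ≡ 3 (mod 7): since gcd(24, 7) = 1, we get a unique residue mod 168.
    Write x = 23 + 24·t and substitute into x ≡ 3 (mod 7): 24·t ≡ 3 − 23 = -20 (mod 7).
    Reduce coefficients mod 7: 3·t ≡ 1 (mod 7).
    The inverse of 3 mod 7 is 5 (since 3·5 = 15 = 2·7 + 1), so t ≡ 5·1 = 5 ≡ 5 (mod 7).
    Then x = 23 + 24·5 = 143, valid modulo lcm(24, 7) = 168: x ≡ 143 (mod 168).
Verify: 143 mod 3 = 2 ✓, 143 mod 8 = 7 ✓, 143 mod 7 = 3 ✓.

x ≡ 143 (mod 168).


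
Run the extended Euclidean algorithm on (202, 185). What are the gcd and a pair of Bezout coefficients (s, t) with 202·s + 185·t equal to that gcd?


Euclidean algorithm on (202, 185) — divide until remainder is 0:
  202 = 1 · 185 + 17
  185 = 10 · 17 + 15
  17 = 1 · 15 + 2
  15 = 7 · 2 + 1
  2 = 2 · 1 + 0
gcd(202, 185) = 1.
Track Bezout coefficients alongside the remainders: start with r₀ = 202 = a·1 + b·0 (s = 1, t = 0) and r₁ = 185 = a·0 + b·1 (s = 0, t = 1); each new remainder r_{k+1} = r_{k-1} − q_k·r_k inherits s_{k+1} = s_{k-1} − q_k·s_k, t_{k+1} = t_{k-1} − q_k·t_k, so r_k = a·s_k + b·t_k at every step:
  q = 1: r = 17, s = 1 − 1·0 = 1, t = 0 − 1·1 = -1  (check: 202·1 + 185·(-1) = 17)
  q = 10: r = 15, s = 0 − 10·1 = -10, t = 1 − 10·(-1) = 11  (check: 202·(-10) + 185·11 = 15)
  q = 1: r = 2, s = 1 − 1·(-10) = 11, t = -1 − 1·11 = -12  (check: 202·11 + 185·(-12) = 2)
  q = 7: r = 1, s = -10 − 7·11 = -87, t = 11 − 7·(-12) = 95  (check: 202·(-87) + 185·95 = 1)
The row with r = 1 (the gcd) gives the Bezout coefficients s = -87, t = 95.
Result: 202 · (-87) + 185 · (95) = 1.

gcd(202, 185) = 1; s = -87, t = 95 (check: 202·(-87) + 185·95 = 1).


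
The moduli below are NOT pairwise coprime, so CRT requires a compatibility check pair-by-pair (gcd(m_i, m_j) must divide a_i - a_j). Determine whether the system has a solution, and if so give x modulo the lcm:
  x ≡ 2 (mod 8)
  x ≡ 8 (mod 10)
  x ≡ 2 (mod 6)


Moduli 8, 10, 6 are not pairwise coprime, so CRT works modulo lcm(m_i) when all pairwise compatibility conditions hold.
Pairwise compatibility: gcd(m_i, m_j) must divide a_i - a_j for every pair.
Merge one congruence at a time:
  Start: x ≡ 2 (mod 8).
  Combine with x ≡ 8 (mod 10): gcd(8, 10) = 2; 8 - 2 = 6, which IS divisible by 2, so compatible.
    Write x = 2 + 8·t and substitute into x ≡ 8 (mod 10): 8·t ≡ 8 − 2 = 6 (mod 10).
    Divide the congruence (and modulus) by g = 2: 4·t ≡ 3 (mod 5).
    The inverse of 4 mod 5 is 4 (since 4·4 = 16 = 3·5 + 1), so t ≡ 4·3 = 12 ≡ 2 (mod 5).
    Then x = 2 + 8·2 = 18, valid modulo lcm(8, 10) = 40: x ≡ 18 (mod 40).
  Combine with x ≡ 2 (mod 6): gcd(40, 6) = 2; 2 - 18 = -16, which IS divisible by 2, so compatible.
    Write x = 18 + 40·t and substitute into x ≡ 2 (mod 6): 40·t ≡ 2 − 18 = -16 (mod 6).
    Divide the congruence (and modulus) by g = 2: 20·t ≡ -8 (mod 3).
    Reduce coefficients mod 3: 2·t ≡ 1 (mod 3).
    The inverse of 2 mod 3 is 2 (since 2·2 = 4 = 1·3 + 1), so t ≡ 2·1 = 2 ≡ 2 (mod 3).
    Then x = 18 + 40·2 = 98, valid modulo lcm(40, 6) = 120: x ≡ 98 (mod 120).
Verify: 98 mod 8 = 2, 98 mod 10 = 8, 98 mod 6 = 2.

x ≡ 98 (mod 120).


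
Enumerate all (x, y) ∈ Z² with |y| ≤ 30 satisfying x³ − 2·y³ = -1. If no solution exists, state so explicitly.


The equation is x³ - 2y³ = -1. For fixed y, x³ = 2·y³ − 1, so a solution requires the RHS to be a perfect cube.
Strategy: iterate y from -30 to 30, compute RHS = 2·y³ − 1, and check whether it is a (positive or negative) perfect cube.
Check small values of y:
  y = 0: RHS = -1 = (-1)³ ⇒ x = -1 works.
  y = 1: RHS = 1 = (1)³ ⇒ x = 1 works.
  y = -1: RHS = -3 is not a perfect cube.
  y = 2: RHS = 15 is not a perfect cube.
  y = -2: RHS = -17 is not a perfect cube.
  y = 3: RHS = 53 is not a perfect cube.
  y = -3: RHS = -55 is not a perfect cube.
Continuing the search up to |y| = 30 finds no further solutions beyond those listed.
Collected solutions: (-1, 0), (1, 1).

Solutions (with |y| ≤ 30): (-1, 0), (1, 1).


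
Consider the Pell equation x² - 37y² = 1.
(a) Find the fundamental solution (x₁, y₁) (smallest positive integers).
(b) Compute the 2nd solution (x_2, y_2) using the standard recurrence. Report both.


Step 1: Find the fundamental solution (x₁, y₁) of x² - 37y² = 1.
  Expand √37 as a continued fraction. a₀ = ⌊√37⌋ = 6; iterate m_{k+1} = d_k·a_k − m_k, d_{k+1} = (37 − m_{k+1}²)/d_k, a_{k+1} = ⌊(a₀ + m_{k+1})/d_{k+1}⌋ (starting m₀ = 0, d₀ = 1), with convergents p_k = a_k·p_{k-1} + p_{k-2}, q_k = a_k·q_{k-1} + q_{k-2} (p₋₁ = 1, q₋₁ = 0):
  k = 0: a₀ = 6; p₀/q₀ = 6/1; p₀² − 37·q₀² = 36 − 37 = -1.
  k = 1: m = 6, d = 1, a = ⌊(6 + 6)/1⌋ = 12; p/q = (12·6 + 1)/(12·1 + 0) = 73/12; p² − 37·q² = 5329 − 5328 = 1.
  The first convergent with p² − 37·q² = 1 gives the fundamental solution (x₁, y₁) = (73, 12).
Step 2: Apply the recurrence (x_{n+1}, y_{n+1}) = (x₁x_n + 37y₁y_n, x₁y_n + y₁x_n) repeatedly.
  From (x_1, y_1) = (73, 12): x_2 = 73·73 + 37·12·12 = 10657; y_2 = 73·12 + 12·73 = 1752.
Step 3: Verify x_2² - 37·y_2² = 113571649 - 113571648 = 1 (should be 1). ✓

(x_1, y_1) = (73, 12); (x_2, y_2) = (10657, 1752).


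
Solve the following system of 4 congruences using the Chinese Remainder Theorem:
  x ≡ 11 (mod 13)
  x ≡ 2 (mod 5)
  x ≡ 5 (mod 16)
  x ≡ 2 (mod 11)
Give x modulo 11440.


Product of moduli M = 13 · 5 · 16 · 11 = 11440.
Merge one congruence at a time:
  Start: x ≡ 11 (mod 13).
  Combine with x ≡ 2 (mod 5); new modulus lcm = 65.
    Write x = 11 + 13·t and substitute into x ≡ 2 (mod 5): 13·t ≡ 2 − 11 = -9 (mod 5).
    Reduce coefficients mod 5: 3·t ≡ 1 (mod 5).
    The inverse of 3 mod 5 is 2 (since 3·2 = 6 = 1·5 + 1), so t ≡ 2·1 = 2 ≡ 2 (mod 5).
    Then x = 11 + 13·2 = 37, valid modulo lcm(13, 5) = 65: x ≡ 37 (mod 65).
  Combine with x ≡ 5 (mod 16); new modulus lcm = 1040.
    Write x = 37 + 65·t and substitute into x ≡ 5 (mod 16): 65·t ≡ 5 − 37 = -32 (mod 16).
    Reduce coefficients mod 16: 1·t ≡ 0 (mod 16).
    So t ≡ 0 (mod 16).
    Then x = 37 + 65·0 = 37, valid modulo lcm(65, 16) = 1040: x ≡ 37 (mod 1040).
  Combine with x ≡ 2 (mod 11); new modulus lcm = 11440.
    Write x = 37 + 1040·t and substitute into x ≡ 2 (mod 11): 1040·t ≡ 2 − 37 = -35 (mod 11).
    Reduce coefficients mod 11: 6·t ≡ 9 (mod 11).
    The inverse of 6 mod 11 is 2 (since 6·2 = 12 = 1·11 + 1), so t ≡ 2·9 = 18 ≡ 7 (mod 11).
    Then x = 37 + 1040·7 = 7317, valid modulo lcm(1040, 11) = 11440: x ≡ 7317 (mod 11440).
Verify against each original: 7317 mod 13 = 11, 7317 mod 5 = 2, 7317 mod 16 = 5, 7317 mod 11 = 2.

x ≡ 7317 (mod 11440).


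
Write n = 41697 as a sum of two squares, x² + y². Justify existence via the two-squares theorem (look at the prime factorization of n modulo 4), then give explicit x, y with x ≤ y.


Step 1: Factor n = 41697 = 3^2 · 41 · 113.
Step 2: Check the mod-4 condition on each prime factor: 3 ≡ 3 (mod 4), exponent 2 (must be even); 41 ≡ 1 (mod 4), exponent 1; 113 ≡ 1 (mod 4), exponent 1.
All primes ≡ 3 (mod 4) appear to even exponent (or don't appear), so by the two-squares theorem n IS expressible as a sum of two squares.
Step 3: Build a representation. Group n = k² · m with k = 3 and m = 41 · 113 = 4633 (a product of primes ≡ 1 (mod 4)); a representation of m scales to one of n via (k·x)² + (k·y)² = k²(x² + y²). Each prime p ≡ 1 (mod 4) is itself a sum of two squares; find a² by testing p − a² for a perfect square:
  41: 41 − 1² = 40, 41 − 2² = 37, 41 − 3² = 32, 41 − 4² = 25 = 5² ⇒ 41 = 4² + 5².
  113: 113 − 1² = 112, 113 − 2² = 109, 113 − 3² = 104, 113 − 4² = 97, 113 − 5² = 88, 113 − 6² = 77, 113 − 7² = 64 = 8² ⇒ 113 = 7² + 8².
  Combine using the Brahmagupta–Fibonacci identity (a² + b²)(c² + d²) = (ac − bd)² + (ad + bc)² = (ac + bd)² + (ad − bc)²:
  41 · 113 = 4633: from (4² + 5²)(7² + 8²), take (4·7 − 5·8, 4·8 + 5·7) = (28 − 40, 32 + 35) = (-12, 67); dropping signs (only squares matter) gives (12, 67); check 12² + 67² = 144 + 4489 = 4633 ✓.
  Scale by k = 3: (3·12, 3·67) = (36, 201).
Step 4: Order so x ≤ y and verify: 36² + 201² = 1296 + 40401 = 41697 = n. ✓

n = 41697 = 36² + 201² (one valid representation with x ≤ y).


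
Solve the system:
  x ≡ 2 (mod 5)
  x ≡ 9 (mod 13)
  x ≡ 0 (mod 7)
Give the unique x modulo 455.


Moduli 5, 13, 7 are pairwise coprime; by CRT there is a unique solution modulo M = 5 · 13 · 7 = 455.
Solve pairwise, accumulating the modulus:
  Start with x ≡ 2 (mod 5).
  Combine with x ≡ 9 (mod 13): since gcd(5, 13) = 1, we get a unique residue mod 65.
    Write x = 2 + 5·t and substitute into x ≡ 9 (mod 13): 5·t ≡ 9 − 2 = 7 (mod 13).
    The inverse of 5 mod 13 is 8 (since 5·8 = 40 = 3·13 + 1), so t ≡ 8·7 = 56 ≡ 4 (mod 13).
    Then x = 2 + 5·4 = 22, valid modulo lcm(5, 13) = 65: x ≡ 22 (mod 65).
  Combine with x ≡ 0 (mod 7): since gcd(65, 7) = 1, we get a unique residue mod 455.
    Write x = 22 + 65·t and substitute into x ≡ 0 (mod 7): 65·t ≡ 0 − 22 = -22 (mod 7).
    Reduce coefficients mod 7: 2·t ≡ 6 (mod 7).
    The inverse of 2 mod 7 is 4 (since 2·4 = 8 = 1·7 + 1), so t ≡ 4·6 = 24 ≡ 3 (mod 7).
    Then x = 22 + 65·3 = 217, valid modulo lcm(65, 7) = 455: x ≡ 217 (mod 455).
Verify: 217 mod 5 = 2 ✓, 217 mod 13 = 9 ✓, 217 mod 7 = 0 ✓.

x ≡ 217 (mod 455).


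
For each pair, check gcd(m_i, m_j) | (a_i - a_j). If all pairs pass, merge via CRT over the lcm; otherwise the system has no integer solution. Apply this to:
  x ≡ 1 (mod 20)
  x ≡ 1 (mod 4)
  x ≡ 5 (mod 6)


Moduli 20, 4, 6 are not pairwise coprime, so CRT works modulo lcm(m_i) when all pairwise compatibility conditions hold.
Pairwise compatibility: gcd(m_i, m_j) must divide a_i - a_j for every pair.
Merge one congruence at a time:
  Start: x ≡ 1 (mod 20).
  Combine with x ≡ 1 (mod 4): gcd(20, 4) = 4; 1 - 1 = 0, which IS divisible by 4, so compatible.
    Write x = 1 + 20·t and substitute into x ≡ 1 (mod 4): 20·t ≡ 1 − 1 = 0 (mod 4).
    Divide the congruence (and modulus) by g = 4: 5·t ≡ 0 (mod 1).
    Modulo 1 every t works; take t = 0.
    Then x = 1 + 20·0 = 1, valid modulo lcm(20, 4) = 20: x ≡ 1 (mod 20).
  Combine with x ≡ 5 (mod 6): gcd(20, 6) = 2; 5 - 1 = 4, which IS divisible by 2, so compatible.
    Write x = 1 + 20·t and substitute into x ≡ 5 (mod 6): 20·t ≡ 5 − 1 = 4 (mod 6).
    Divide the congruence (and modulus) by g = 2: 10·t ≡ 2 (mod 3).
    Reduce coefficients mod 3: 1·t ≡ 2 (mod 3).
    So t ≡ 2 (mod 3).
    Then x = 1 + 20·2 = 41, valid modulo lcm(20, 6) = 60: x ≡ 41 (mod 60).
Verify: 41 mod 20 = 1, 41 mod 4 = 1, 41 mod 6 = 5.

x ≡ 41 (mod 60).


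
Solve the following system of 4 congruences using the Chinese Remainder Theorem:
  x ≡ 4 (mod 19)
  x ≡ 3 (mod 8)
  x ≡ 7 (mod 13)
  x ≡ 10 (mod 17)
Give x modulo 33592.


Product of moduli M = 19 · 8 · 13 · 17 = 33592.
Merge one congruence at a time:
  Start: x ≡ 4 (mod 19).
  Combine with x ≡ 3 (mod 8); new modulus lcm = 152.
    Write x = 4 + 19·t and substitute into x ≡ 3 (mod 8): 19·t ≡ 3 − 4 = -1 (mod 8).
    Reduce coefficients mod 8: 3·t ≡ 7 (mod 8).
    The inverse of 3 mod 8 is 3 (since 3·3 = 9 = 1·8 + 1), so t ≡ 3·7 = 21 ≡ 5 (mod 8).
    Then x = 4 + 19·5 = 99, valid modulo lcm(19, 8) = 152: x ≡ 99 (mod 152).
  Combine with x ≡ 7 (mod 13); new modulus lcm = 1976.
    Write x = 99 + 152·t and substitute into x ≡ 7 (mod 13): 152·t ≡ 7 − 99 = -92 (mod 13).
    Reduce coefficients mod 13: 9·t ≡ 12 (mod 13).
    The inverse of 9 mod 13 is 3 (since 9·3 = 27 = 2·13 + 1), so t ≡ 3·12 = 36 ≡ 10 (mod 13).
    Then x = 99 + 152·10 = 1619, valid modulo lcm(152, 13) = 1976: x ≡ 1619 (mod 1976).
  Combine with x ≡ 10 (mod 17); new modulus lcm = 33592.
    Write x = 1619 + 1976·t and substitute into x ≡ 10 (mod 17): 1976·t ≡ 10 − 1619 = -1609 (mod 17).
    Reduce coefficients mod 17: 4·t ≡ 6 (mod 17).
    The inverse of 4 mod 17 is 13 (since 4·13 = 52 = 3·17 + 1), so t ≡ 13·6 = 78 ≡ 10 (mod 17).
    Then x = 1619 + 1976·10 = 21379, valid modulo lcm(1976, 17) = 33592: x ≡ 21379 (mod 33592).
Verify against each original: 21379 mod 19 = 4, 21379 mod 8 = 3, 21379 mod 13 = 7, 21379 mod 17 = 10.

x ≡ 21379 (mod 33592).


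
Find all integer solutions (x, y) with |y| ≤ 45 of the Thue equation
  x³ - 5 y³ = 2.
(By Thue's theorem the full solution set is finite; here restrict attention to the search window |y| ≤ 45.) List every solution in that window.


The equation is x³ - 5y³ = 2. For fixed y, x³ = 5·y³ + 2, so a solution requires the RHS to be a perfect cube.
Strategy: iterate y from -45 to 45, compute RHS = 5·y³ + 2, and check whether it is a (positive or negative) perfect cube.
Check small values of y:
  y = 0: RHS = 2 is not a perfect cube.
  y = 1: RHS = 7 is not a perfect cube.
  y = -1: RHS = -3 is not a perfect cube.
  y = 2: RHS = 42 is not a perfect cube.
  y = -2: RHS = -38 is not a perfect cube.
  y = 3: RHS = 137 is not a perfect cube.
  y = -3: RHS = -133 is not a perfect cube.
Continuing the search up to |y| = 45 finds no solutions either.
No (x, y) in the scanned range satisfies the equation.

No integer solutions with |y| ≤ 45.


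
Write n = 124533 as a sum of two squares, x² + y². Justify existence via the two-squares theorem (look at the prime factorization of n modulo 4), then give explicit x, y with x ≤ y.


Step 1: Factor n = 124533 = 3^2 · 101 · 137.
Step 2: Check the mod-4 condition on each prime factor: 3 ≡ 3 (mod 4), exponent 2 (must be even); 101 ≡ 1 (mod 4), exponent 1; 137 ≡ 1 (mod 4), exponent 1.
All primes ≡ 3 (mod 4) appear to even exponent (or don't appear), so by the two-squares theorem n IS expressible as a sum of two squares.
Step 3: Build a representation. Group n = k² · m with k = 3 and m = 101 · 137 = 13837 (a product of primes ≡ 1 (mod 4)); a representation of m scales to one of n via (k·x)² + (k·y)² = k²(x² + y²). Each prime p ≡ 1 (mod 4) is itself a sum of two squares; find a² by testing p − a² for a perfect square:
  101: 101 − 1² = 100 = 10² ⇒ 101 = 1² + 10².
  137: 137 − 1² = 136, 137 − 2² = 133, 137 − 3² = 128, 137 − 4² = 121 = 11² ⇒ 137 = 4² + 11².
  Combine using the Brahmagupta–Fibonacci identity (a² + b²)(c² + d²) = (ac − bd)² + (ad + bc)² = (ac + bd)² + (ad − bc)²:
  101 · 137 = 13837: from (1² + 10²)(4² + 11²), take (1·4 − 10·11, 1·11 + 10·4) = (4 − 110, 11 + 40) = (-106, 51); dropping signs (only squares matter) gives (106, 51); check 106² + 51² = 11236 + 2601 = 13837 ✓.
  Scale by k = 3: (3·106, 3·51) = (318, 153).
Step 4: Order so x ≤ y and verify: 153² + 318² = 23409 + 101124 = 124533 = n. ✓

n = 124533 = 153² + 318² (one valid representation with x ≤ y).


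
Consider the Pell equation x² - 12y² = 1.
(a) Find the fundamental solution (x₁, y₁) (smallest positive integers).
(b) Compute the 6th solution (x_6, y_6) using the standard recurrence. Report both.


Step 1: Find the fundamental solution (x₁, y₁) of x² - 12y² = 1.
  Expand √12 as a continued fraction. a₀ = ⌊√12⌋ = 3; iterate m_{k+1} = d_k·a_k − m_k, d_{k+1} = (12 − m_{k+1}²)/d_k, a_{k+1} = ⌊(a₀ + m_{k+1})/d_{k+1}⌋ (starting m₀ = 0, d₀ = 1), with convergents p_k = a_k·p_{k-1} + p_{k-2}, q_k = a_k·q_{k-1} + q_{k-2} (p₋₁ = 1, q₋₁ = 0):
  k = 0: a₀ = 3; p₀/q₀ = 3/1; p₀² − 12·q₀² = 9 − 12 = -3.
  k = 1: m = 3, d = 3, a = ⌊(3 + 3)/3⌋ = 2; p/q = (2·3 + 1)/(2·1 + 0) = 7/2; p² − 12·q² = 49 − 48 = 1.
  The first convergent with p² − 12·q² = 1 gives the fundamental solution (x₁, y₁) = (7, 2).
Step 2: Apply the recurrence (x_{n+1}, y_{n+1}) = (x₁x_n + 12y₁y_n, x₁y_n + y₁x_n) repeatedly.
  From (x_1, y_1) = (7, 2): x_2 = 7·7 + 12·2·2 = 97; y_2 = 7·2 + 2·7 = 28.
  From (x_2, y_2) = (97, 28): x_3 = 7·97 + 12·2·28 = 1351; y_3 = 7·28 + 2·97 = 390.
  From (x_3, y_3) = (1351, 390): x_4 = 7·1351 + 12·2·390 = 18817; y_4 = 7·390 + 2·1351 = 5432.
  From (x_4, y_4) = (18817, 5432): x_5 = 7·18817 + 12·2·5432 = 262087; y_5 = 7·5432 + 2·18817 = 75658.
  From (x_5, y_5) = (262087, 75658): x_6 = 7·262087 + 12·2·75658 = 3650401; y_6 = 7·75658 + 2·262087 = 1053780.
Step 3: Verify x_6² - 12·y_6² = 13325427460801 - 13325427460800 = 1 (should be 1). ✓

(x_1, y_1) = (7, 2); (x_6, y_6) = (3650401, 1053780).


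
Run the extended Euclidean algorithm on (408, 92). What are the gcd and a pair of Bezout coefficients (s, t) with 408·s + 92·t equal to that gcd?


Euclidean algorithm on (408, 92) — divide until remainder is 0:
  408 = 4 · 92 + 40
  92 = 2 · 40 + 12
  40 = 3 · 12 + 4
  12 = 3 · 4 + 0
gcd(408, 92) = 4.
Track Bezout coefficients alongside the remainders: start with r₀ = 408 = a·1 + b·0 (s = 1, t = 0) and r₁ = 92 = a·0 + b·1 (s = 0, t = 1); each new remainder r_{k+1} = r_{k-1} − q_k·r_k inherits s_{k+1} = s_{k-1} − q_k·s_k, t_{k+1} = t_{k-1} − q_k·t_k, so r_k = a·s_k + b·t_k at every step:
  q = 4: r = 40, s = 1 − 4·0 = 1, t = 0 − 4·1 = -4  (check: 408·1 + 92·(-4) = 40)
  q = 2: r = 12, s = 0 − 2·1 = -2, t = 1 − 2·(-4) = 9  (check: 408·(-2) + 92·9 = 12)
  q = 3: r = 4, s = 1 − 3·(-2) = 7, t = -4 − 3·9 = -31  (check: 408·7 + 92·(-31) = 4)
The row with r = 4 (the gcd) gives the Bezout coefficients s = 7, t = -31.
Result: 408 · (7) + 92 · (-31) = 4.

gcd(408, 92) = 4; s = 7, t = -31 (check: 408·7 + 92·(-31) = 4).


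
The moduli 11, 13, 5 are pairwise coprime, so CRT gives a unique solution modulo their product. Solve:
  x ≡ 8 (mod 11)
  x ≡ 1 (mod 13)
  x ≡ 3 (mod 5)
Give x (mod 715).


Moduli 11, 13, 5 are pairwise coprime; by CRT there is a unique solution modulo M = 11 · 13 · 5 = 715.
Solve pairwise, accumulating the modulus:
  Start with x ≡ 8 (mod 11).
  Combine with x ≡ 1 (mod 13): since gcd(11, 13) = 1, we get a unique residue mod 143.
    Write x = 8 + 11·t and substitute into x ≡ 1 (mod 13): 11·t ≡ 1 − 8 = -7 (mod 13).
    Reduce coefficients mod 13: 11·t ≡ 6 (mod 13).
    The inverse of 11 mod 13 is 6 (since 11·6 = 66 = 5·13 + 1), so t ≡ 6·6 = 36 ≡ 10 (mod 13).
    Then x = 8 + 11·10 = 118, valid modulo lcm(11, 13) = 143: x ≡ 118 (mod 143).
  Combine with x ≡ 3 (mod 5): since gcd(143, 5) = 1, we get a unique residue mod 715.
    Write x = 118 + 143·t and substitute into x ≡ 3 (mod 5): 143·t ≡ 3 − 118 = -115 (mod 5).
    Reduce coefficients mod 5: 3·t ≡ 0 (mod 5).
    The inverse of 3 mod 5 is 2 (since 3·2 = 6 = 1·5 + 1), so t ≡ 2·0 = 0 ≡ 0 (mod 5).
    Then x = 118 + 143·0 = 118, valid modulo lcm(143, 5) = 715: x ≡ 118 (mod 715).
Verify: 118 mod 11 = 8 ✓, 118 mod 13 = 1 ✓, 118 mod 5 = 3 ✓.

x ≡ 118 (mod 715).


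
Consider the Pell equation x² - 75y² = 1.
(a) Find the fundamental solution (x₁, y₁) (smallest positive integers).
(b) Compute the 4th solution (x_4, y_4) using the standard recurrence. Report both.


Step 1: Find the fundamental solution (x₁, y₁) of x² - 75y² = 1.
  Expand √75 as a continued fraction. a₀ = ⌊√75⌋ = 8; iterate m_{k+1} = d_k·a_k − m_k, d_{k+1} = (75 − m_{k+1}²)/d_k, a_{k+1} = ⌊(a₀ + m_{k+1})/d_{k+1}⌋ (starting m₀ = 0, d₀ = 1), with convergents p_k = a_k·p_{k-1} + p_{k-2}, q_k = a_k·q_{k-1} + q_{k-2} (p₋₁ = 1, q₋₁ = 0):
  k = 0: a₀ = 8; p₀/q₀ = 8/1; p₀² − 75·q₀² = 64 − 75 = -11.
  k = 1: m = 8, d = 11, a = ⌊(8 + 8)/11⌋ = 1; p/q = (1·8 + 1)/(1·1 + 0) = 9/1; p² − 75·q² = 81 − 75 = 6.
  k = 2: m = 3, d = 6, a = ⌊(8 + 3)/6⌋ = 1; p/q = (1·9 + 8)/(1·1 + 1) = 17/2; p² − 75·q² = 289 − 300 = -11.
  k = 3: m = 3, d = 11, a = ⌊(8 + 3)/11⌋ = 1; p/q = (1·17 + 9)/(1·2 + 1) = 26/3; p² − 75·q² = 676 − 675 = 1.
  The first convergent with p² − 75·q² = 1 gives the fundamental solution (x₁, y₁) = (26, 3).
Step 2: Apply the recurrence (x_{n+1}, y_{n+1}) = (x₁x_n + 75y₁y_n, x₁y_n + y₁x_n) repeatedly.
  From (x_1, y_1) = (26, 3): x_2 = 26·26 + 75·3·3 = 1351; y_2 = 26·3 + 3·26 = 156.
  From (x_2, y_2) = (1351, 156): x_3 = 26·1351 + 75·3·156 = 70226; y_3 = 26·156 + 3·1351 = 8109.
  From (x_3, y_3) = (70226, 8109): x_4 = 26·70226 + 75·3·8109 = 3650401; y_4 = 26·8109 + 3·70226 = 421512.
Step 3: Verify x_4² - 75·y_4² = 13325427460801 - 13325427460800 = 1 (should be 1). ✓

(x_1, y_1) = (26, 3); (x_4, y_4) = (3650401, 421512).


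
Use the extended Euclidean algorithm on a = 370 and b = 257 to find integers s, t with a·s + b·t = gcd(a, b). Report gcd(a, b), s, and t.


Euclidean algorithm on (370, 257) — divide until remainder is 0:
  370 = 1 · 257 + 113
  257 = 2 · 113 + 31
  113 = 3 · 31 + 20
  31 = 1 · 20 + 11
  20 = 1 · 11 + 9
  11 = 1 · 9 + 2
  9 = 4 · 2 + 1
  2 = 2 · 1 + 0
gcd(370, 257) = 1.
Track Bezout coefficients alongside the remainders: start with r₀ = 370 = a·1 + b·0 (s = 1, t = 0) and r₁ = 257 = a·0 + b·1 (s = 0, t = 1); each new remainder r_{k+1} = r_{k-1} − q_k·r_k inherits s_{k+1} = s_{k-1} − q_k·s_k, t_{k+1} = t_{k-1} − q_k·t_k, so r_k = a·s_k + b·t_k at every step:
  q = 1: r = 113, s = 1 − 1·0 = 1, t = 0 − 1·1 = -1  (check: 370·1 + 257·(-1) = 113)
  q = 2: r = 31, s = 0 − 2·1 = -2, t = 1 − 2·(-1) = 3  (check: 370·(-2) + 257·3 = 31)
  q = 3: r = 20, s = 1 − 3·(-2) = 7, t = -1 − 3·3 = -10  (check: 370·7 + 257·(-10) = 20)
  q = 1: r = 11, s = -2 − 1·7 = -9, t = 3 − 1·(-10) = 13  (check: 370·(-9) + 257·13 = 11)
  q = 1: r = 9, s = 7 − 1·(-9) = 16, t = -10 − 1·13 = -23  (check: 370·16 + 257·(-23) = 9)
  q = 1: r = 2, s = -9 − 1·16 = -25, t = 13 − 1·(-23) = 36  (check: 370·(-25) + 257·36 = 2)
  q = 4: r = 1, s = 16 − 4·(-25) = 116, t = -23 − 4·36 = -167  (check: 370·116 + 257·(-167) = 1)
The row with r = 1 (the gcd) gives the Bezout coefficients s = 116, t = -167.
Result: 370 · (116) + 257 · (-167) = 1.

gcd(370, 257) = 1; s = 116, t = -167 (check: 370·116 + 257·(-167) = 1).


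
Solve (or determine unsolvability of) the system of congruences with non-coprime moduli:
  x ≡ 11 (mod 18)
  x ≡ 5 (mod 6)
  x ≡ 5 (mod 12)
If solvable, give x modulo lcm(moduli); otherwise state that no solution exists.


Moduli 18, 6, 12 are not pairwise coprime, so CRT works modulo lcm(m_i) when all pairwise compatibility conditions hold.
Pairwise compatibility: gcd(m_i, m_j) must divide a_i - a_j for every pair.
Merge one congruence at a time:
  Start: x ≡ 11 (mod 18).
  Combine with x ≡ 5 (mod 6): gcd(18, 6) = 6; 5 - 11 = -6, which IS divisible by 6, so compatible.
    Write x = 11 + 18·t and substitute into x ≡ 5 (mod 6): 18·t ≡ 5 − 11 = -6 (mod 6).
    Divide the congruence (and modulus) by g = 6: 3·t ≡ -1 (mod 1).
    Modulo 1 every t works; take t = 0.
    Then x = 11 + 18·0 = 11, valid modulo lcm(18, 6) = 18: x ≡ 11 (mod 18).
  Combine with x ≡ 5 (mod 12): gcd(18, 12) = 6; 5 - 11 = -6, which IS divisible by 6, so compatible.
    Write x = 11 + 18·t and substitute into x ≡ 5 (mod 12): 18·t ≡ 5 − 11 = -6 (mod 12).
    Divide the congruence (and modulus) by g = 6: 3·t ≡ -1 (mod 2).
    Reduce coefficients mod 2: 1·t ≡ 1 (mod 2).
    So t ≡ 1 (mod 2).
    Then x = 11 + 18·1 = 29, valid modulo lcm(18, 12) = 36: x ≡ 29 (mod 36).
Verify: 29 mod 18 = 11, 29 mod 6 = 5, 29 mod 12 = 5.

x ≡ 29 (mod 36).


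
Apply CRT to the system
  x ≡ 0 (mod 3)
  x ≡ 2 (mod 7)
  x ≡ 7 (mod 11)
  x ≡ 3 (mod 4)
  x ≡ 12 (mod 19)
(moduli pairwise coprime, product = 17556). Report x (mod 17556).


Product of moduli M = 3 · 7 · 11 · 4 · 19 = 17556.
Merge one congruence at a time:
  Start: x ≡ 0 (mod 3).
  Combine with x ≡ 2 (mod 7); new modulus lcm = 21.
    Write x = 0 + 3·t and substitute into x ≡ 2 (mod 7): 3·t ≡ 2 − 0 = 2 (mod 7).
    The inverse of 3 mod 7 is 5 (since 3·5 = 15 = 2·7 + 1), so t ≡ 5·2 = 10 ≡ 3 (mod 7).
    Then x = 0 + 3·3 = 9, valid modulo lcm(3, 7) = 21: x ≡ 9 (mod 21).
  Combine with x ≡ 7 (mod 11); new modulus lcm = 231.
    Write x = 9 + 21·t and substitute into x ≡ 7 (mod 11): 21·t ≡ 7 − 9 = -2 (mod 11).
    Reduce coefficients mod 11: 10·t ≡ 9 (mod 11).
    The inverse of 10 mod 11 is 10 (since 10·10 = 100 = 9·11 + 1), so t ≡ 10·9 = 90 ≡ 2 (mod 11).
    Then x = 9 + 21·2 = 51, valid modulo lcm(21, 11) = 231: x ≡ 51 (mod 231).
  Combine with x ≡ 3 (mod 4); new modulus lcm = 924.
    Write x = 51 + 231·t and substitute into x ≡ 3 (mod 4): 231·t ≡ 3 − 51 = -48 (mod 4).
    Reduce coefficients mod 4: 3·t ≡ 0 (mod 4).
    The inverse of 3 mod 4 is 3 (since 3·3 = 9 = 2·4 + 1), so t ≡ 3·0 = 0 ≡ 0 (mod 4).
    Then x = 51 + 231·0 = 51, valid modulo lcm(231, 4) = 924: x ≡ 51 (mod 924).
  Combine with x ≡ 12 (mod 19); new modulus lcm = 17556.
    Write x = 51 + 924·t and substitute into x ≡ 12 (mod 19): 924·t ≡ 12 − 51 = -39 (mod 19).
    Reduce coefficients mod 19: 12·t ≡ 18 (mod 19).
    The inverse of 12 mod 19 is 8 (since 12·8 = 96 = 5·19 + 1), so t ≡ 8·18 = 144 ≡ 11 (mod 19).
    Then x = 51 + 924·11 = 10215, valid modulo lcm(924, 19) = 17556: x ≡ 10215 (mod 17556).
Verify against each original: 10215 mod 3 = 0, 10215 mod 7 = 2, 10215 mod 11 = 7, 10215 mod 4 = 3, 10215 mod 19 = 12.

x ≡ 10215 (mod 17556).
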